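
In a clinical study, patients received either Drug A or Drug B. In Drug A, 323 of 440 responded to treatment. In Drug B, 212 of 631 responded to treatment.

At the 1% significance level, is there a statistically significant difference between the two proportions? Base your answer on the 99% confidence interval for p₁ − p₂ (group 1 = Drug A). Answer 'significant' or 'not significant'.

First, p̂₁ = 323/440 = 0.7341; p̂₂ = 212/631 = 0.3360.
The two standard errors are √(0.7341×0.2659/440) = 0.02106 and √(0.3360×0.6640/631) = 0.01880.
Because the samples are independent, SE_diff = √(0.02106² + 0.01880²) = 0.02823.
Using z* = 2.576 for 99%, ME = 2.576 × 0.02823 = 0.07272.
p̂₁ − p̂₂ = 0.3981; interval 0.3981 ± 0.07272 gives (0.32538, 0.47082).
The interval (0.32538, 0.47082) does not contain 0, so the difference is significant.

significant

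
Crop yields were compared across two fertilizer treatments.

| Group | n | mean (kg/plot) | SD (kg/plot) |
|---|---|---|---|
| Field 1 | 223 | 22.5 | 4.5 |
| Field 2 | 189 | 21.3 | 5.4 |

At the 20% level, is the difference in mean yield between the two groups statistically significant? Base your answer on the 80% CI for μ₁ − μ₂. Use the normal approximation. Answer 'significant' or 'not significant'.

significant

SE₁ = s₁/√n₁ = 4.5/√223 = 0.3013; SE₂ = 5.4/√189 = 0.3928.
Independent samples, unequal variances: SE_diff = √(SE₁² + SE₂²) = √(0.09078169 + 0.15429184) = 0.4950.
z* = 1.282, so margin of error = 1.282 × 0.4950 = 0.6346.
Difference in means = 22.5 − 21.3 = 1.2000.
1.2000 ± 0.6346 → (0.5654, 1.8346).
The interval (0.5654, 1.8346) does not contain 0, so the difference is significant.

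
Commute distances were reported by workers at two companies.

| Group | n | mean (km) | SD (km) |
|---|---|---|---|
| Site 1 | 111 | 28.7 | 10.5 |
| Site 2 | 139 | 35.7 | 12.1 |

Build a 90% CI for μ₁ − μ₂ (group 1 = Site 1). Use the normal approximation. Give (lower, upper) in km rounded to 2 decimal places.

SE₁ = s₁/√n₁ = 10.5/√111 = 0.9966; SE₂ = 12.1/√139 = 1.0263.
Independent samples, unequal variances: SE_diff = √(SE₁² + SE₂²) = √(0.99321156 + 1.05329169) = 1.4306.
z* = 1.645, so margin of error = 1.645 × 1.4306 = 2.3533.
Difference in means = 28.7 − 35.7 = -7.0000.
-7.0000 ± 2.3533 → (-9.35, -4.65).

(-9.35, -4.65)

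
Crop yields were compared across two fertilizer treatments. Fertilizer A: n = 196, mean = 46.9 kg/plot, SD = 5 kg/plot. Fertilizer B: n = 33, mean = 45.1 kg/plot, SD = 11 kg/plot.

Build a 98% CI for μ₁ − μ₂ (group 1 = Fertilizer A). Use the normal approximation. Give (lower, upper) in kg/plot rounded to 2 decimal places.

SE₁ = s₁/√n₁ = 5/√196 = 0.3571; SE₂ = 11/√33 = 1.9149.
Independent samples, unequal variances: SE_diff = √(SE₁² + SE₂²) = √(0.12752041 + 3.66684201) = 1.9479.
z* = 2.326, so margin of error = 2.326 × 1.9479 = 4.5308.
Difference in means = 46.9 − 45.1 = 1.8000.
1.8000 ± 4.5308 → (-2.73, 6.33).

(-2.73, 6.33)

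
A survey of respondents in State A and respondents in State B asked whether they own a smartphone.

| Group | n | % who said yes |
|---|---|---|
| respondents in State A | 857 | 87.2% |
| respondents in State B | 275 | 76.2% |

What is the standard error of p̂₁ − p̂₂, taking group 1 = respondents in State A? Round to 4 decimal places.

0.0281

The two standard errors are √(0.8720×0.1280/857) = 0.01141 and √(0.7620×0.2380/275) = 0.02568.
Because the samples are independent, SE_diff = √(0.01141² + 0.02568²) = 0.02810.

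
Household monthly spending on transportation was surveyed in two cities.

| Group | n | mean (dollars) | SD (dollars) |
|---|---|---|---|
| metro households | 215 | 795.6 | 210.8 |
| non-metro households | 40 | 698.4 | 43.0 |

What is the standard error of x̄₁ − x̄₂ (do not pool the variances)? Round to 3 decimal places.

SE₁ = s₁/√n₁ = 210.8/√215 = 14.3764; SE₂ = 43.0/√40 = 6.7989.
Independent samples, unequal variances: SE_diff = √(SE₁² + SE₂²) = √(206.68087696 + 46.22504121) = 15.9030.

15.903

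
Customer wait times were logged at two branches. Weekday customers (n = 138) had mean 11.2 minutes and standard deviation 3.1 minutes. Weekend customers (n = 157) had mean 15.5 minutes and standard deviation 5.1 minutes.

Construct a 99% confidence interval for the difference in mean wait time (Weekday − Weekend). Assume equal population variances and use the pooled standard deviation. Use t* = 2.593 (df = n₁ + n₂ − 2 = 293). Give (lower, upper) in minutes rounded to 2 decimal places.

(-5.60, -3.00)

Pooled variance s_p² = [137·3.1² + 156·5.1²] / (138+157−2) = 18.3417, so s_p = 4.2827.
SE_diff = s_p·√(1/n₁ + 1/n₂) = 4.2827·√(1/138 + 1/157) = 0.4997.
t* = 2.593; margin = 2.593 × 0.4997 = 1.2957.
Difference = 11.2 − 15.5 = -4.3000.
-4.3000 ± 1.2957 → (-5.60, -3.00).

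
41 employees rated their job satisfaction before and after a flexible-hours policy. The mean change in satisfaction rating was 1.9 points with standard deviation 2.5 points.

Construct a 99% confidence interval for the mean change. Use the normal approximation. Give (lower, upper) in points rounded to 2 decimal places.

(0.89, 2.91)

Paired design: SE = s_d/√n = 2.5/√41 = 0.3904.
z* = 2.576; margin of error = 2.576 × 0.3904 = 1.0057.
1.9 ± 1.0057 → (0.89, 2.91).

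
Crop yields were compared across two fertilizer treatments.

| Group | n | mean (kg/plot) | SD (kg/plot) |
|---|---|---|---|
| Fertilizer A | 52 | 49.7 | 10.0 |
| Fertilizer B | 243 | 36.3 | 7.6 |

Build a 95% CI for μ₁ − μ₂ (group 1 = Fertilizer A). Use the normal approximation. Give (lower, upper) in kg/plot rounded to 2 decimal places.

(10.52, 16.28)

Per-group SEs: s₁/√n₁ = 10.0/√52 = 1.3868, s₂/√n₂ = 7.6/√243 = 0.4875.
Unpooled SE of the difference: √(1.92321424 + 0.23765625) = 1.4700.
Margin of error = z* · SE = 1.960 × 1.4700 = 2.8812.
x̄₁ − x̄₂ = 49.7 − 36.3 = 13.4000.
CI: 13.4000 ± 2.8812 = (10.52, 16.28).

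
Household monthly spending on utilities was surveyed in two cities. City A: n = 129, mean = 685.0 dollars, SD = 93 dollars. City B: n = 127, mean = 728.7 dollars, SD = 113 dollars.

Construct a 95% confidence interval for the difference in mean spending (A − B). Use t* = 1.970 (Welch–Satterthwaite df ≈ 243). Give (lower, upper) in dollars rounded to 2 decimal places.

Per-group SEs: s₁/√n₁ = 93/√129 = 8.1882, s₂/√n₂ = 113/√127 = 10.0271.
Unpooled SE of the difference: √(67.04661924 + 100.54273441) = 12.9456.
Margin of error = t* · SE = 1.970 × 12.9456 = 25.5028.
x̄₁ − x̄₂ = 685.0 − 728.7 = -43.7000.
CI: -43.7000 ± 25.5028 = (-69.20, -18.20).

(-69.20, -18.20)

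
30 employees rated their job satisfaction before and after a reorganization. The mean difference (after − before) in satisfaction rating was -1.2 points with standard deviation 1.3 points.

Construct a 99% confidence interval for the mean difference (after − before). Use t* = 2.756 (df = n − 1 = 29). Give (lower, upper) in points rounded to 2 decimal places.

Paired design: SE = s_d/√n = 1.3/√30 = 0.2373.
t* = 2.756; margin of error = 2.756 × 0.2373 = 0.6540.
-1.2 ± 0.6540 → (-1.85, -0.55).

(-1.85, -0.55)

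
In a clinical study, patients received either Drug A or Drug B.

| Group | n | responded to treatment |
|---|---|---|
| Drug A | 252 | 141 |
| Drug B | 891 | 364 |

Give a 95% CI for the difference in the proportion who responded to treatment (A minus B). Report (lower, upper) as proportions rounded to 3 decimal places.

(0.082, 0.220)

First, p̂₁ = 141/252 = 0.5595; p̂₂ = 364/891 = 0.4085.
The two standard errors are √(0.5595×0.4405/252) = 0.03127 and √(0.4085×0.5915/891) = 0.01647.
Because the samples are independent, SE_diff = √(0.03127² + 0.01647²) = 0.03534.
Using z* = 1.960 for 95%, ME = 1.960 × 0.03534 = 0.06927.
p̂₁ − p̂₂ = 0.1510; interval 0.1510 ± 0.06927 gives (0.082, 0.220).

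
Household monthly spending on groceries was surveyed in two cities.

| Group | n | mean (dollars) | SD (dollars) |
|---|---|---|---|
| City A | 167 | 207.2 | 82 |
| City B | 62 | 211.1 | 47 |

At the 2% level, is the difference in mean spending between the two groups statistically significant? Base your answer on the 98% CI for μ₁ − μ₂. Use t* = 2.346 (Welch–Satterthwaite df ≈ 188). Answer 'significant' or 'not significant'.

SE₁ = s₁/√n₁ = 82/√167 = 6.3454; SE₂ = 47/√62 = 5.9690.
Independent samples, unequal variances: SE_diff = √(SE₁² + SE₂²) = √(40.26410116 + 35.628961) = 8.7117.
t* = 2.346, so margin of error = 2.346 × 8.7117 = 20.4376.
Difference in means = 207.2 − 211.1 = -3.9000.
-3.9000 ± 20.4376 → (-24.3376, 16.5376).
The interval (-24.3376, 16.5376) contains 0, so the difference is not significant.

not significant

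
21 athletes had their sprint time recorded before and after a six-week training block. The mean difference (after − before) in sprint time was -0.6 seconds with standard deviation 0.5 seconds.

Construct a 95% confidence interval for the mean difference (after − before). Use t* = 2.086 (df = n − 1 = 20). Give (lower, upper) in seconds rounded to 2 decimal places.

Paired design: SE = s_d/√n = 0.5/√21 = 0.1091.
t* = 2.086; margin of error = 2.086 × 0.1091 = 0.2276.
-0.6 ± 0.2276 → (-0.83, -0.37).

(-0.83, -0.37)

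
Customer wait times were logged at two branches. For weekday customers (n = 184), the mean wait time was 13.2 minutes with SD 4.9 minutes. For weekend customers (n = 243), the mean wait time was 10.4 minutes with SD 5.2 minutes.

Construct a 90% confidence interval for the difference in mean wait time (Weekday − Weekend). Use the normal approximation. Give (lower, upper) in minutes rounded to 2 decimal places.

Per-group SEs: s₁/√n₁ = 4.9/√184 = 0.3612, s₂/√n₂ = 5.2/√243 = 0.3336.
Unpooled SE of the difference: √(0.13046544 + 0.11128896) = 0.4917.
Margin of error = z* · SE = 1.645 × 0.4917 = 0.8088.
x̄₁ − x̄₂ = 13.2 − 10.4 = 2.8000.
CI: 2.8000 ± 0.8088 = (1.99, 3.61).

(1.99, 3.61)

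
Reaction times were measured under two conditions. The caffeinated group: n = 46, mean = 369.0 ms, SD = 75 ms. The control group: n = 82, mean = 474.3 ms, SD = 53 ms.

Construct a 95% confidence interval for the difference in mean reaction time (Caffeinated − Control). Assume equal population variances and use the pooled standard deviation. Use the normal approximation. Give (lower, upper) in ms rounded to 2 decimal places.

s_p = √[((n₁−1)s₁² + (n₂−1)s₂²)/(n₁+n₂−2)] = √[(45·75² + 81·53²)/126] = 61.7634.
SE = 61.7634·√(1/46 + 1/82) = 11.3776.
With z* = 1.960, margin = 1.960 × 11.3776 = 22.3001.
x̄₁ − x̄₂ = 369.0 − 474.3 = -105.3000; interval -105.3000 ± 22.3001 = (-127.60, -83.00).

(-127.60, -83.00)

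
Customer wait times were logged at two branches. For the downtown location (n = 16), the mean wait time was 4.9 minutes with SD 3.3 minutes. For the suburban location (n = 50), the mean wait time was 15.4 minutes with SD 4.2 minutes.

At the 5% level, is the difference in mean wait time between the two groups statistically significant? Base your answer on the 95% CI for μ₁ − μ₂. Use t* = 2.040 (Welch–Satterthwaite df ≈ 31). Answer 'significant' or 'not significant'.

significant

Per-group SEs: s₁/√n₁ = 3.3/√16 = 0.8250, s₂/√n₂ = 4.2/√50 = 0.5940.
Unpooled SE of the difference: √(0.680625 + 0.352836) = 1.0166.
Margin of error = t* · SE = 2.040 × 1.0166 = 2.0739.
x̄₁ − x̄₂ = 4.9 − 15.4 = -10.5000.
CI: -10.5000 ± 2.0739 = (-12.5739, -8.4261).
The interval (-12.5739, -8.4261) does not contain 0, so the difference is significant.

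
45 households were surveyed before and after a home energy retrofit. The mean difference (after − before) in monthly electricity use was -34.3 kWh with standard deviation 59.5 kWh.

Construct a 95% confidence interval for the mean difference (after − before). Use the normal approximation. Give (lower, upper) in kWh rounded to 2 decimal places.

(-51.68, -16.92)

This is a matched-pairs design, so SE = s_d/√n = 59.5/√45 = 8.8697.
Margin = 1.960 × 8.8697 = 17.3846; the interval is -34.3 ± 17.3846 = (-51.68, -16.92).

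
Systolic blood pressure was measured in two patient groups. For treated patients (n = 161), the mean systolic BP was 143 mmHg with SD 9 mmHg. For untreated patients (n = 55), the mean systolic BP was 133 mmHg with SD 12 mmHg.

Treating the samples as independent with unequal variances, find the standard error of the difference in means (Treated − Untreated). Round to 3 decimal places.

SE₁ = s₁/√n₁ = 9/√161 = 0.7093; SE₂ = 12/√55 = 1.6181.
Independent samples, unequal variances: SE_diff = √(SE₁² + SE₂²) = √(0.50310649 + 2.61824761) = 1.7667.

1.767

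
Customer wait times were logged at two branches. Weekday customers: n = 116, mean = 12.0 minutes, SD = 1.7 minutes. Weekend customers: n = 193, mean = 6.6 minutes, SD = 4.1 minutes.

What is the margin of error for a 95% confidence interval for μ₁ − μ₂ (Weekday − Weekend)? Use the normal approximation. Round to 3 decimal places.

0.656

SE₁ = s₁/√n₁ = 1.7/√116 = 0.1578; SE₂ = 4.1/√193 = 0.2951.
Independent samples, unequal variances: SE_diff = √(SE₁² + SE₂²) = √(0.02490084 + 0.08708401) = 0.3346.
z* = 1.960, so margin of error = 1.960 × 0.3346 = 0.6558.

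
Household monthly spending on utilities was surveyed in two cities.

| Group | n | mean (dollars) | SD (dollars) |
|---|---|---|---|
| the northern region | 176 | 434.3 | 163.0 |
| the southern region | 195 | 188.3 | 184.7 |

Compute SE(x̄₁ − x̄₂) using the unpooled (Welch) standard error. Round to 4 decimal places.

SE₁ = s₁/√n₁ = 163.0/√176 = 12.2866; SE₂ = 184.7/√195 = 13.2266.
Independent samples, unequal variances: SE_diff = √(SE₁² + SE₂²) = √(150.96053956 + 174.94294756) = 18.0528.

18.0528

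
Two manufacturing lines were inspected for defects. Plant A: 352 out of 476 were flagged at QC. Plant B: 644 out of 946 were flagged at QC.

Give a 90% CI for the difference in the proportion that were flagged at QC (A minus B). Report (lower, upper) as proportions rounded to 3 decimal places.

First, p̂₁ = 352/476 = 0.7395; p̂₂ = 644/946 = 0.6808.
The two standard errors are √(0.7395×0.2605/476) = 0.02012 and √(0.6808×0.3192/946) = 0.01516.
Because the samples are independent, SE_diff = √(0.02012² + 0.01516²) = 0.02519.
Using z* = 1.645 for 90%, ME = 1.645 × 0.02519 = 0.04144.
p̂₁ − p̂₂ = 0.0587; interval 0.0587 ± 0.04144 gives (0.017, 0.100).

(0.017, 0.100)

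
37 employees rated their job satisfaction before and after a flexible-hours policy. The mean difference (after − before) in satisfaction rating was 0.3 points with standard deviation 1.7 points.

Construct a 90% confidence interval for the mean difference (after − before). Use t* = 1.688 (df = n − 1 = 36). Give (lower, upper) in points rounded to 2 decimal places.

(-0.17, 0.77)

Paired design: SE = s_d/√n = 1.7/√37 = 0.2795.
t* = 1.688; margin of error = 1.688 × 0.2795 = 0.4718.
0.3 ± 0.4718 → (-0.17, 0.77).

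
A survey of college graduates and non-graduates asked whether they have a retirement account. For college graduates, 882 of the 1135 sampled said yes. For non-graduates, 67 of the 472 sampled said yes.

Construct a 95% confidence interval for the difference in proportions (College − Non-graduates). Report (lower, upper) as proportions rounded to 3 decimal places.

(0.595, 0.675)

p̂₁ = 882/1135 = 0.7771 and p̂₂ = 67/472 = 0.1419.
SE₁ = √(p̂₁(1−p̂₁)/n₁) = √(0.7771·0.2229/1135) = 0.01235; SE₂ = √(0.1419·0.8581/472) = 0.01606.
Independent samples: SE of the difference = √(SE₁² + SE₂²) = √(0.0001525225 + 0.0002579236) = 0.02026.
z* for 95% confidence is 1.960, so the margin of error is 1.960 × 0.02026 = 0.03971.
Point estimate p̂₁ − p̂₂ = 0.7771 − 0.1419 = 0.6352.
0.6352 ± 0.03971 → (0.595, 0.675).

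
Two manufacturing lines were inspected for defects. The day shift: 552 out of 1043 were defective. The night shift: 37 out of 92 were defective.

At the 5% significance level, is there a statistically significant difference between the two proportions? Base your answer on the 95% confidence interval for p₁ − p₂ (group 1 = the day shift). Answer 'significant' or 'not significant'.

significant

p̂₁ = 552/1043 = 0.5292 and p̂₂ = 37/92 = 0.4022.
SE₁ = √(p̂₁(1−p̂₁)/n₁) = √(0.5292·0.4708/1043) = 0.01546; SE₂ = √(0.4022·0.5978/92) = 0.05112.
Independent samples: SE of the difference = √(SE₁² + SE₂²) = √(0.0002390116 + 0.0026132544) = 0.05341.
z* for 95% confidence is 1.960, so the margin of error is 1.960 × 0.05341 = 0.10468.
Point estimate p̂₁ − p̂₂ = 0.5292 − 0.4022 = 0.1270.
0.1270 ± 0.10468 → (0.02232, 0.23168).
The interval (0.02232, 0.23168) does not contain 0, so the difference is significant.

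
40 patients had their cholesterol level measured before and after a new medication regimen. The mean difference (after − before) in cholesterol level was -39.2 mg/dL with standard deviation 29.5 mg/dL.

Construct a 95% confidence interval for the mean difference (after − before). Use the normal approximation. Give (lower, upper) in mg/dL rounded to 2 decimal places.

(-48.34, -30.06)

This is a matched-pairs design, so SE = s_d/√n = 29.5/√40 = 4.6644.
Margin = 1.960 × 4.6644 = 9.1422; the interval is -39.2 ± 9.1422 = (-48.34, -30.06).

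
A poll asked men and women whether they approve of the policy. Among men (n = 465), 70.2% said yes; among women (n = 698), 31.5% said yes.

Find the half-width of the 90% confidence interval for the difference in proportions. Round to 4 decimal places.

0.0453

Each SE is √(p̂(1−p̂)/n): √(0.7020·0.2980/465) = 0.02121 and √(0.3150·0.6850/698) = 0.01758.
SE(p̂₁ − p̂₂) = √(SE₁² + SE₂²) = √(0.0004498641 + 0.0003090564) = 0.02755, since the two samples are independent.
At 90% confidence z* = 1.645; margin = 1.645 × 0.02755 = 0.04532.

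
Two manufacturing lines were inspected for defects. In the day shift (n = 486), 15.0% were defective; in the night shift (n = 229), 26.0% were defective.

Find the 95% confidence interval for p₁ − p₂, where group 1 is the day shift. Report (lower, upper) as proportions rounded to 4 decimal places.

Each SE is √(p̂(1−p̂)/n): √(0.1500·0.8500/486) = 0.01620 and √(0.2600·0.7400/229) = 0.02899.
SE(p̂₁ − p̂₂) = √(SE₁² + SE₂²) = √(0.00026244 + 0.0008404201) = 0.03321, since the two samples are independent.
At 95% confidence z* = 1.960; margin = 1.960 × 0.03321 = 0.06509.
The difference is 0.1500 − 0.2600 = -0.1100, so the interval is -0.1100 ± 0.06509 = (-0.1751, -0.0449).

(-0.1751, -0.0449)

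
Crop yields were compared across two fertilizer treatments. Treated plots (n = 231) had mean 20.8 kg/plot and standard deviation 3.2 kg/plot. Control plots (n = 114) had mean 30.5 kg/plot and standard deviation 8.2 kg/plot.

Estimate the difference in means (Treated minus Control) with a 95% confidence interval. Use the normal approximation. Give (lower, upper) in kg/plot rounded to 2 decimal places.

(-11.26, -8.14)

Per-group SEs: s₁/√n₁ = 3.2/√231 = 0.2105, s₂/√n₂ = 8.2/√114 = 0.7680.
Unpooled SE of the difference: √(0.04431025 + 0.589824) = 0.7963.
Margin of error = z* · SE = 1.960 × 0.7963 = 1.5607.
x̄₁ − x̄₂ = 20.8 − 30.5 = -9.7000.
CI: -9.7000 ± 1.5607 = (-11.26, -8.14).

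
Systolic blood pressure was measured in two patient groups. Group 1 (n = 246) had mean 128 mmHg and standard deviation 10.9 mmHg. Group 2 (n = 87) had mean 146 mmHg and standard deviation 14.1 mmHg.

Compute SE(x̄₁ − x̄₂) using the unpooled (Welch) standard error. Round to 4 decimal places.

1.6638

Standard errors of each mean: 10.9/√246 = 0.6950 and 14.1/√87 = 1.5117.
SE(x̄₁ − x̄₂) = √(0.6950² + 1.5117²) = 1.6638 for independent samples with unequal variances.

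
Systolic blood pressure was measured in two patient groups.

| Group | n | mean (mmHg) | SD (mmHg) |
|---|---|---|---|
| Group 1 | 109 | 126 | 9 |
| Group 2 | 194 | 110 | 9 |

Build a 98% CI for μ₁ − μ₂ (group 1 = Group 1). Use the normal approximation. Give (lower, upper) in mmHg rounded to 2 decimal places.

(13.49, 18.51)

SE₁ = s₁/√n₁ = 9/√109 = 0.8620; SE₂ = 9/√194 = 0.6462.
Independent samples, unequal variances: SE_diff = √(SE₁² + SE₂²) = √(0.743044 + 0.41757444) = 1.0773.
z* = 2.326, so margin of error = 2.326 × 1.0773 = 2.5058.
Difference in means = 126 − 110 = 16.0000.
16.0000 ± 2.5058 → (13.49, 18.51).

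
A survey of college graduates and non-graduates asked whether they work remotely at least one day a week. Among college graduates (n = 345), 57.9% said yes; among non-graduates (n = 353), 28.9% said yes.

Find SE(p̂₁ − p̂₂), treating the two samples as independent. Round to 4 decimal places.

Each SE is √(p̂(1−p̂)/n): √(0.5790·0.4210/345) = 0.02658 and √(0.2890·0.7110/353) = 0.02413.
SE(p̂₁ − p̂₂) = √(SE₁² + SE₂²) = √(0.0007064964 + 0.0005822569) = 0.03590, since the two samples are independent.

0.0359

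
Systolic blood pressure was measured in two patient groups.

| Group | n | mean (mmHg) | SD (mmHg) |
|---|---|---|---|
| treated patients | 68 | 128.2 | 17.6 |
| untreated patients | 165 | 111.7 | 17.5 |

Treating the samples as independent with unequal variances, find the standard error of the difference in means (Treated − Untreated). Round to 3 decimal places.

2.532

SE₁ = s₁/√n₁ = 17.6/√68 = 2.1343; SE₂ = 17.5/√165 = 1.3624.
Independent samples, unequal variances: SE_diff = √(SE₁² + SE₂²) = √(4.55523649 + 1.85613376) = 2.5321.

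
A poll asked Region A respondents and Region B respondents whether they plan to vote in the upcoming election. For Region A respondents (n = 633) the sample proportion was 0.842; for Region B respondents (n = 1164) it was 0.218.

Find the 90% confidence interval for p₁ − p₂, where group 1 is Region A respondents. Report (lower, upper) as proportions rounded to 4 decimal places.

The two standard errors are √(0.8420×0.1580/633) = 0.01450 and √(0.2180×0.7820/1164) = 0.01210.
Because the samples are independent, SE_diff = √(0.01450² + 0.01210²) = 0.01889.
Using z* = 1.645 for 90%, ME = 1.645 × 0.01889 = 0.03107.
p̂₁ − p̂₂ = 0.6240; interval 0.6240 ± 0.03107 gives (0.5929, 0.6551).

(0.5929, 0.6551)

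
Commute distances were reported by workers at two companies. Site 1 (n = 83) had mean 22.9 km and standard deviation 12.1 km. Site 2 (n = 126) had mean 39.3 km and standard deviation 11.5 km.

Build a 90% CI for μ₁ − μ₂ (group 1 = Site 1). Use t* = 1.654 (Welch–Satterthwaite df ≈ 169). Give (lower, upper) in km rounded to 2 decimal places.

Per-group SEs: s₁/√n₁ = 12.1/√83 = 1.3281, s₂/√n₂ = 11.5/√126 = 1.0245.
Unpooled SE of the difference: √(1.76384961 + 1.04960025) = 1.6773.
Margin of error = t* · SE = 1.654 × 1.6773 = 2.7743.
x̄₁ − x̄₂ = 22.9 − 39.3 = -16.4000.
CI: -16.4000 ± 2.7743 = (-19.17, -13.63).

(-19.17, -13.63)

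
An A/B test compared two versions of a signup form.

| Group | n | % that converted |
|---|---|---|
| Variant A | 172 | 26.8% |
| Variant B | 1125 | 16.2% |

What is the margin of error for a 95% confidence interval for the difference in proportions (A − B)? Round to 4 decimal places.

Each SE is √(p̂(1−p̂)/n): √(0.2680·0.7320/172) = 0.03377 and √(0.1620·0.8380/1125) = 0.01099.
SE(p̂₁ − p̂₂) = √(SE₁² + SE₂²) = √(0.0011404129 + 0.0001207801) = 0.03551, since the two samples are independent.
At 95% confidence z* = 1.960; margin = 1.960 × 0.03551 = 0.06960.

0.0696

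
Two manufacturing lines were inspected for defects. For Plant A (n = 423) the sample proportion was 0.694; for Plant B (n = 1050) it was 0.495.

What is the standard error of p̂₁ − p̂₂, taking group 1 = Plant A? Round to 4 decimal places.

0.0272

SE₁ = √(p̂₁(1−p̂₁)/n₁) = √(0.6940·0.3060/423) = 0.02241; SE₂ = √(0.4950·0.5050/1050) = 0.01543.
Independent samples: SE of the difference = √(SE₁² + SE₂²) = √(0.0005022081 + 0.0002380849) = 0.02721.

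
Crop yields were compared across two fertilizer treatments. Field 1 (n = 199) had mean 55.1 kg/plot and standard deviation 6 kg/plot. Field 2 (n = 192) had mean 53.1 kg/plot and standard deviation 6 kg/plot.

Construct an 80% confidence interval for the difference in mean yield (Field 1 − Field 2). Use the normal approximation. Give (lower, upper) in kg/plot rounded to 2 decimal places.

(1.22, 2.78)

Per-group SEs: s₁/√n₁ = 6/√199 = 0.4253, s₂/√n₂ = 6/√192 = 0.4330.
Unpooled SE of the difference: √(0.18088009 + 0.187489) = 0.6069.
Margin of error = z* · SE = 1.282 × 0.6069 = 0.7780.
x̄₁ − x̄₂ = 55.1 − 53.1 = 2.0000.
CI: 2.0000 ± 0.7780 = (1.22, 2.78).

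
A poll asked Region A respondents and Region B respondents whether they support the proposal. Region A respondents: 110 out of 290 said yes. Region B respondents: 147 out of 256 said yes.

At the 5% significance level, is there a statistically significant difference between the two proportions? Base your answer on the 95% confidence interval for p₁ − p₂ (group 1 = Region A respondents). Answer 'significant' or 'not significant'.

significant

Sample proportions: 110/290 = 0.3793, 147/256 = 0.5742.
Each SE is √(p̂(1−p̂)/n): √(0.3793·0.6207/290) = 0.02849 and √(0.5742·0.4258/256) = 0.03090.
SE(p̂₁ − p̂₂) = √(SE₁² + SE₂²) = √(0.0008116801 + 0.00095481) = 0.04203, since the two samples are independent.
At 95% confidence z* = 1.960; margin = 1.960 × 0.04203 = 0.08238.
The difference is 0.3793 − 0.5742 = -0.1949, so the interval is -0.1949 ± 0.08238 = (-0.27728, -0.11252).
The interval (-0.27728, -0.11252) does not contain 0, so the difference is significant.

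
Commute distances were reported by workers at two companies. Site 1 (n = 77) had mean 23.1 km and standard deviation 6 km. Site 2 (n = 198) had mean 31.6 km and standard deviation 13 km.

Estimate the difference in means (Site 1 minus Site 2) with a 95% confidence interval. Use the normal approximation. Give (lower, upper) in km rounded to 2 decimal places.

SE₁ = s₁/√n₁ = 6/√77 = 0.6838; SE₂ = 13/√198 = 0.9239.
Independent samples, unequal variances: SE_diff = √(SE₁² + SE₂²) = √(0.46758244 + 0.85359121) = 1.1494.
z* = 1.960, so margin of error = 1.960 × 1.1494 = 2.2528.
Difference in means = 23.1 − 31.6 = -8.5000.
-8.5000 ± 2.2528 → (-10.75, -6.25).

(-10.75, -6.25)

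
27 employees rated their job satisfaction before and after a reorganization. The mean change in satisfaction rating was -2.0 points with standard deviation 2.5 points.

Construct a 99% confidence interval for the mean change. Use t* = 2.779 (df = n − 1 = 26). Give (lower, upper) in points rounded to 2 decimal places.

This is a matched-pairs design, so SE = s_d/√n = 2.5/√27 = 0.4811.
Margin = 2.779 × 0.4811 = 1.3370; the interval is -2.0 ± 1.3370 = (-3.34, -0.66).

(-3.34, -0.66)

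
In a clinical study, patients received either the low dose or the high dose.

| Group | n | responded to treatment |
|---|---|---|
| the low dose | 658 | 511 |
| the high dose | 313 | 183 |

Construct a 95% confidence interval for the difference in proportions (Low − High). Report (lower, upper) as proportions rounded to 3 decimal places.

(0.129, 0.255)

First, p̂₁ = 511/658 = 0.7766; p̂₂ = 183/313 = 0.5847.
The two standard errors are √(0.7766×0.2234/658) = 0.01624 and √(0.5847×0.4153/313) = 0.02785.
Because the samples are independent, SE_diff = √(0.01624² + 0.02785²) = 0.03224.
Using z* = 1.960 for 95%, ME = 1.960 × 0.03224 = 0.06319.
p̂₁ − p̂₂ = 0.1919; interval 0.1919 ± 0.06319 gives (0.129, 0.255).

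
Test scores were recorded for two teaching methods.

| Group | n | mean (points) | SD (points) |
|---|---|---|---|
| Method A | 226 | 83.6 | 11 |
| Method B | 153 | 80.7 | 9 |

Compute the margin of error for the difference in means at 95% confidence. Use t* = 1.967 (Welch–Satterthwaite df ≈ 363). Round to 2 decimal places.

2.03

SE₁ = s₁/√n₁ = 11/√226 = 0.7317; SE₂ = 9/√153 = 0.7276.
Independent samples, unequal variances: SE_diff = √(SE₁² + SE₂²) = √(0.53538489 + 0.52940176) = 1.0319.
t* = 1.967, so margin of error = 1.967 × 1.0319 = 2.0297.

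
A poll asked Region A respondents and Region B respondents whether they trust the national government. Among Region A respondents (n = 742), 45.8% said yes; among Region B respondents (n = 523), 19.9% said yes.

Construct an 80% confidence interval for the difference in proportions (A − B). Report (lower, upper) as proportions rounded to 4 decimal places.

(0.2266, 0.2914)

Each SE is √(p̂(1−p̂)/n): √(0.4580·0.5420/742) = 0.01829 and √(0.1990·0.8010/523) = 0.01746.
SE(p̂₁ − p̂₂) = √(SE₁² + SE₂²) = √(0.0003345241 + 0.0003048516) = 0.02529, since the two samples are independent.
At 80% confidence z* = 1.282; margin = 1.282 × 0.02529 = 0.03242.
The difference is 0.4580 − 0.1990 = 0.2590, so the interval is 0.2590 ± 0.03242 = (0.2266, 0.2914).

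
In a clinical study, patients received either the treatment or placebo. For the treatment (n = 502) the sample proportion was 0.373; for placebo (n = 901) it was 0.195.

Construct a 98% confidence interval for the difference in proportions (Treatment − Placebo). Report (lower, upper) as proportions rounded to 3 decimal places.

(0.119, 0.237)

SE₁ = √(p̂₁(1−p̂₁)/n₁) = √(0.3730·0.6270/502) = 0.02158; SE₂ = √(0.1950·0.8050/901) = 0.01320.
Independent samples: SE of the difference = √(SE₁² + SE₂²) = √(0.0004656964 + 0.00017424) = 0.02530.
z* for 98% confidence is 2.326, so the margin of error is 2.326 × 0.02530 = 0.05885.
Point estimate p̂₁ − p̂₂ = 0.3730 − 0.1950 = 0.1780.
0.1780 ± 0.05885 → (0.119, 0.237).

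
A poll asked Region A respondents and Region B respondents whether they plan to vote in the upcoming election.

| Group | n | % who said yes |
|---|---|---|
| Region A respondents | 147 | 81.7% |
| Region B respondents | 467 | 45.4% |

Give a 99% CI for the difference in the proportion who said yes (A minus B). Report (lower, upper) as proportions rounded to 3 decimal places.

The two standard errors are √(0.8170×0.1830/147) = 0.03189 and √(0.4540×0.5460/467) = 0.02304.
Because the samples are independent, SE_diff = √(0.03189² + 0.02304²) = 0.03934.
Using z* = 2.576 for 99%, ME = 2.576 × 0.03934 = 0.10134.
p̂₁ − p̂₂ = 0.3630; interval 0.3630 ± 0.10134 gives (0.262, 0.464).

(0.262, 0.464)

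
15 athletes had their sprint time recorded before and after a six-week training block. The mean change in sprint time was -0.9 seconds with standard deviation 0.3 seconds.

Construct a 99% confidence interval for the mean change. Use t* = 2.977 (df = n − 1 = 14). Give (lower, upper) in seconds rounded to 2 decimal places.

Paired design: SE = s_d/√n = 0.3/√15 = 0.0775.
t* = 2.977; margin of error = 2.977 × 0.0775 = 0.2307.
-0.9 ± 0.2307 → (-1.13, -0.67).

(-1.13, -0.67)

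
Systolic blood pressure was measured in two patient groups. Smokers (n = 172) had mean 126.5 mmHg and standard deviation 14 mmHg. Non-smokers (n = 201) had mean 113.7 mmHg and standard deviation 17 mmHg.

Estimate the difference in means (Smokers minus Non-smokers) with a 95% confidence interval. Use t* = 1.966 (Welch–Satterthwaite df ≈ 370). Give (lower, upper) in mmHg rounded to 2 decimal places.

(9.64, 15.96)

SE₁ = s₁/√n₁ = 14/√172 = 1.0675; SE₂ = 17/√201 = 1.1991.
Independent samples, unequal variances: SE_diff = √(SE₁² + SE₂²) = √(1.13955625 + 1.43784081) = 1.6054.
t* = 1.966, so margin of error = 1.966 × 1.6054 = 3.1562.
Difference in means = 126.5 − 113.7 = 12.8000.
12.8000 ± 3.1562 → (9.64, 15.96).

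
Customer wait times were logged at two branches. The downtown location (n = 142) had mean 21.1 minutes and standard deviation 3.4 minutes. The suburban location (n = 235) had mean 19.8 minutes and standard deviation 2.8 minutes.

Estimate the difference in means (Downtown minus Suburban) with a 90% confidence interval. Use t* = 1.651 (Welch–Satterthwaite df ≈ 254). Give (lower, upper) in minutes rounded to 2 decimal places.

Per-group SEs: s₁/√n₁ = 3.4/√142 = 0.2853, s₂/√n₂ = 2.8/√235 = 0.1827.
Unpooled SE of the difference: √(0.08139609 + 0.03337929) = 0.3388.
Margin of error = t* · SE = 1.651 × 0.3388 = 0.5594.
x̄₁ − x̄₂ = 21.1 − 19.8 = 1.3000.
CI: 1.3000 ± 0.5594 = (0.74, 1.86).

(0.74, 1.86)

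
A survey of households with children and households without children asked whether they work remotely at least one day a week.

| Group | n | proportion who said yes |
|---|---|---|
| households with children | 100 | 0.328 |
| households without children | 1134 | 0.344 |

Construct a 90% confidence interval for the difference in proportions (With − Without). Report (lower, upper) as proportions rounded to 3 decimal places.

(-0.097, 0.065)

SE₁ = √(p̂₁(1−p̂₁)/n₁) = √(0.3280·0.6720/100) = 0.04695; SE₂ = √(0.3440·0.6560/1134) = 0.01411.
Independent samples: SE of the difference = √(SE₁² + SE₂²) = √(0.0022043025 + 0.0001990921) = 0.04902.
z* for 90% confidence is 1.645, so the margin of error is 1.645 × 0.04902 = 0.08064.
Point estimate p̂₁ − p̂₂ = 0.3280 − 0.3440 = -0.0160.
-0.0160 ± 0.08064 → (-0.097, 0.065).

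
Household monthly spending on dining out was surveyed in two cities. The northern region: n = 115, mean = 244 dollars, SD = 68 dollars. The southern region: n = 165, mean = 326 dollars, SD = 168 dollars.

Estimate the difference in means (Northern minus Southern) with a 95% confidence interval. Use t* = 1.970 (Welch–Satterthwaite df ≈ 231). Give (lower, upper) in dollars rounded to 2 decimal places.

(-110.63, -53.37)

Standard errors of each mean: 68/√115 = 6.3410 and 168/√165 = 13.0788.
SE(x̄₁ − x̄₂) = √(6.3410² + 13.0788²) = 14.5349 for independent samples with unequal variances.
With t* = 1.970, the margin is 1.970 × 14.5349 = 28.6338.
x̄₁ − x̄₂ = 244 − 326 = -82.0000; the interval is -82.0000 ± 28.6338 = (-110.63, -53.37).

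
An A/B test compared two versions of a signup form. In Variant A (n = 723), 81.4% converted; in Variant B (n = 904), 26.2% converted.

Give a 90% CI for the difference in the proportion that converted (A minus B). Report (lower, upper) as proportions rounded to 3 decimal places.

(0.518, 0.586)

SE₁ = √(p̂₁(1−p̂₁)/n₁) = √(0.8140·0.1860/723) = 0.01447; SE₂ = √(0.2620·0.7380/904) = 0.01462.
Independent samples: SE of the difference = √(SE₁² + SE₂²) = √(0.0002093809 + 0.0002137444) = 0.02057.
z* for 90% confidence is 1.645, so the margin of error is 1.645 × 0.02057 = 0.03384.
Point estimate p̂₁ − p̂₂ = 0.8140 − 0.2620 = 0.5520.
0.5520 ± 0.03384 → (0.518, 0.586).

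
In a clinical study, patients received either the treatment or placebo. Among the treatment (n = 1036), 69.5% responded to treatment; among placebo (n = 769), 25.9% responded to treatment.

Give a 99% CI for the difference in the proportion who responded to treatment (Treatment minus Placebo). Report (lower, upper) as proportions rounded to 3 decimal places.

(0.381, 0.491)

The two standard errors are √(0.6950×0.3050/1036) = 0.01430 and √(0.2590×0.7410/769) = 0.01580.
Because the samples are independent, SE_diff = √(0.01430² + 0.01580²) = 0.02131.
Using z* = 2.576 for 99%, ME = 2.576 × 0.02131 = 0.05489.
p̂₁ − p̂₂ = 0.4360; interval 0.4360 ± 0.05489 gives (0.381, 0.491).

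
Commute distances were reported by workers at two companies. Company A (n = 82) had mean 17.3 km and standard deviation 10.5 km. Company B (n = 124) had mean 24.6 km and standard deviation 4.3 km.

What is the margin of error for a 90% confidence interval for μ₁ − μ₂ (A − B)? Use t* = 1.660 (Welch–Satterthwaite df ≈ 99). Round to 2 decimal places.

Per-group SEs: s₁/√n₁ = 10.5/√82 = 1.1595, s₂/√n₂ = 4.3/√124 = 0.3862.
Unpooled SE of the difference: √(1.34444025 + 0.14915044) = 1.2221.
Margin of error = t* · SE = 1.660 × 1.2221 = 2.0287.

2.03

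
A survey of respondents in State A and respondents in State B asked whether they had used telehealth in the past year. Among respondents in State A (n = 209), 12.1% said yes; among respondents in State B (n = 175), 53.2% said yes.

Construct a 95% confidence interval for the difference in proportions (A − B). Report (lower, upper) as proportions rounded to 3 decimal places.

SE₁ = √(p̂₁(1−p̂₁)/n₁) = √(0.1210·0.8790/209) = 0.02256; SE₂ = √(0.5320·0.4680/175) = 0.03772.
Independent samples: SE of the difference = √(SE₁² + SE₂²) = √(0.0005089536 + 0.0014227984) = 0.04395.
z* for 95% confidence is 1.960, so the margin of error is 1.960 × 0.04395 = 0.08614.
Point estimate p̂₁ − p̂₂ = 0.1210 − 0.5320 = -0.4110.
-0.4110 ± 0.08614 → (-0.497, -0.325).

(-0.497, -0.325)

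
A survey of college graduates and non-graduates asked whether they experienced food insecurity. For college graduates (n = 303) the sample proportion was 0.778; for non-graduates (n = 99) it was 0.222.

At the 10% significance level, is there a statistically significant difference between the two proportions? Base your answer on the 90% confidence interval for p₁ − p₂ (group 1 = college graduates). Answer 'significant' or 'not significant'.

significant

The two standard errors are √(0.7780×0.2220/303) = 0.02388 and √(0.2220×0.7780/99) = 0.04177.
Because the samples are independent, SE_diff = √(0.02388² + 0.04177²) = 0.04811.
Using z* = 1.645 for 90%, ME = 1.645 × 0.04811 = 0.07914.
p̂₁ − p̂₂ = 0.5560; interval 0.5560 ± 0.07914 gives (0.47686, 0.63514).
The interval (0.47686, 0.63514) does not contain 0, so the difference is significant.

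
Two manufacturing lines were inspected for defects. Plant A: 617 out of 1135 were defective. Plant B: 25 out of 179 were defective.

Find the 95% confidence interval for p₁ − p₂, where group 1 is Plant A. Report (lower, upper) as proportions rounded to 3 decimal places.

(0.345, 0.462)

First, p̂₁ = 617/1135 = 0.5436; p̂₂ = 25/179 = 0.1397.
The two standard errors are √(0.5436×0.4564/1135) = 0.01478 and √(0.1397×0.8603/179) = 0.02591.
Because the samples are independent, SE_diff = √(0.01478² + 0.02591²) = 0.02983.
Using z* = 1.960 for 95%, ME = 1.960 × 0.02983 = 0.05847.
p̂₁ − p̂₂ = 0.4039; interval 0.4039 ± 0.05847 gives (0.345, 0.462).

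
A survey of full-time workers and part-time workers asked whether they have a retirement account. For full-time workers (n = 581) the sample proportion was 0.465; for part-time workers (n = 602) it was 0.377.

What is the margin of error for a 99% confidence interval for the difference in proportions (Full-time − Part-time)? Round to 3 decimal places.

The two standard errors are √(0.4650×0.5350/581) = 0.02069 and √(0.3770×0.6230/602) = 0.01975.
Because the samples are independent, SE_diff = √(0.02069² + 0.01975²) = 0.02860.
Using z* = 2.576 for 99%, ME = 2.576 × 0.02860 = 0.07367.

0.074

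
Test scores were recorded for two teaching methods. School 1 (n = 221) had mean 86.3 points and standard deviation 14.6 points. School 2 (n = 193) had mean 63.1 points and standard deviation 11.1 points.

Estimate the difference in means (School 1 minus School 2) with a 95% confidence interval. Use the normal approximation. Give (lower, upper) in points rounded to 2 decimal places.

(20.72, 25.68)

Per-group SEs: s₁/√n₁ = 14.6/√221 = 0.9821, s₂/√n₂ = 11.1/√193 = 0.7990.
Unpooled SE of the difference: √(0.96452041 + 0.638401) = 1.2661.
Margin of error = z* · SE = 1.960 × 1.2661 = 2.4816.
x̄₁ − x̄₂ = 86.3 − 63.1 = 23.2000.
CI: 23.2000 ± 2.4816 = (20.72, 25.68).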